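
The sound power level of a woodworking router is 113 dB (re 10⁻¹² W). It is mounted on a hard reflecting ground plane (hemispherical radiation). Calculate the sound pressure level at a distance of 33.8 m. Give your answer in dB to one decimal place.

74.4 dB

Free-field hemispherical radiation: L_p = L_w − 10·log₁₀(2π·r²), r = 33.8 m.
2π·r² = 7178 m², 10·log₁₀ of that is 38.560 dB.
L_p = 113 − 38.560 = 74.44 dB.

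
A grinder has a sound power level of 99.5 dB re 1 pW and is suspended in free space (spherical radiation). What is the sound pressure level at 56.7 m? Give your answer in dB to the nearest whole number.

53 dB

L_p = L_w − 10·log₁₀(4π·r²) with r = 56.7 m.
4π·r² = 4.04e+04 m², 10·log₁₀ of that is 46.064 dB.
L_p = 99.5 − 46.064 = 53.44 dB.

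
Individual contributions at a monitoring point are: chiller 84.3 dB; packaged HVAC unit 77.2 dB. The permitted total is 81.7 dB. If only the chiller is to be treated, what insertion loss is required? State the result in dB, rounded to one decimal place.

4.5 dB

Everything except the chiller sums to 10^(77.2/10) = 5.248e+07 in linear terms, 77.20 dB.
The limit corresponds to 10^(81.7/10) = 1.479e+08; subtracting the fixed part leaves 9.543e+07 for the chiller, i.e. 79.80 dB.
So the chiller must be reduced from 84.3 to 79.80 dB: IL = 4.50 dB.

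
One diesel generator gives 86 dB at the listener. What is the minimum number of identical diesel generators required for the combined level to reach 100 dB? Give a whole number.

N identical sources give L₁ + 10·log₁₀ N, so require 10·log₁₀ N ≥ 100 − 86 = 14.0 dB.
N ≥ 10^(14.0/10) = 25.119, so N = 26.

26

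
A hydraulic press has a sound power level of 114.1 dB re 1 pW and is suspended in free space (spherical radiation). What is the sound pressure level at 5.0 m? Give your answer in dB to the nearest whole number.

Free-field spherical radiation: L_p = L_w − 10·log₁₀(4π·r²), r = 5.0 m.
4π·r² = 314.2 m², 10·log₁₀ of that is 24.971 dB.
L_p = 114.1 − 24.971 = 89.13 dB.

89 dB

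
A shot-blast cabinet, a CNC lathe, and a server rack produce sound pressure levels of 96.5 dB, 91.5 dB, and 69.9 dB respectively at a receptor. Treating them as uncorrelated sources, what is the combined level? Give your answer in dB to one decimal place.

Incoherent sources combine by intensity addition: L_total = 10·log₁₀(Σ 10^(L_i/10)).
Σ 10^(L/10) = 10^(96.5/10) + 10^(91.5/10) + 10^(69.9/10) = 5.889e+09.
L_total = 10·log₁₀(5.889e+09) = 97.70 dB.

97.7 dB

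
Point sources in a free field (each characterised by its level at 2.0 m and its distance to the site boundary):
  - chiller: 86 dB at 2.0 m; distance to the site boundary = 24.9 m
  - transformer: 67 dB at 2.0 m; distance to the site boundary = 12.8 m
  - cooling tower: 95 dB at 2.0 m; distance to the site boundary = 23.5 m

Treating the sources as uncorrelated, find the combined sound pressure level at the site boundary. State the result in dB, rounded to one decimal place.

Propagate each source to the receiver with L = L_ref − 20·log₁₀(r/r_ref), then add intensities.
chiller: 86 − 20·log₁₀(24.9/2.0) = 86 − 21.90 = 64.10 dB.
transformer: 67 − 20·log₁₀(12.8/2.0) = 67 − 16.12 = 50.88 dB.
cooling tower: 95 − 20·log₁₀(23.5/2.0) = 95 − 21.40 = 73.60 dB.
Σ 10^(L/10) = 2.560e+07 → L_total = 10·log₁₀(2.560e+07) = 74.08 dB.

74.1 dB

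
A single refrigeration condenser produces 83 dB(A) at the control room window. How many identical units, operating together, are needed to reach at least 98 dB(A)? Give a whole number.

N identical sources give L₁ + 10·log₁₀ N, so require 10·log₁₀ N ≥ 98 − 83 = 15.0 dB.
N ≥ 10^(15.0/10) = 31.623, so N = 32.

32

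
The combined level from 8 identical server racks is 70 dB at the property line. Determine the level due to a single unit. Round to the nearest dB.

61 dB

8 equal contributions raise the level by 10·log₁₀ 8 = 9.031 dB, so each unit alone gives 70 − 9.031.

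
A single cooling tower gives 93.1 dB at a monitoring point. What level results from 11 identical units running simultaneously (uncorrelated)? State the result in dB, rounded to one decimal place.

103.5 dB

With 11 equal, uncorrelated contributions the intensity is 11× that of one unit, giving a rise of 10·log₁₀ 11.
L_total = 93.1 + 10·log₁₀(11) = 93.1 + 10.414 = 103.51 dB.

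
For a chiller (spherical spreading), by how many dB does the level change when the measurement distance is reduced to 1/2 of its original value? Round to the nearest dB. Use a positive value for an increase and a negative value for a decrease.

+6 dB

Point-source spreading: ΔL = −20·log₁₀(r₂/r₁).
ΔL = −20·log₁₀(0.5) = +6.02 dB.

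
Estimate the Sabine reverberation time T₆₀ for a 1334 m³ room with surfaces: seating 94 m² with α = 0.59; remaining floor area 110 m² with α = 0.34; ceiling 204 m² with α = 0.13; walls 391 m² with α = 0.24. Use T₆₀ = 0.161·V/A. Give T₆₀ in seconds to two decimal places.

A = Σ Sᵢαᵢ = 94·0.59 + 110·0.34 + 204·0.13 + 391·0.24 = 213.22 m².
T₆₀ = 0.161 × 1334 / 213.22 = 1.007 s.

1.01 s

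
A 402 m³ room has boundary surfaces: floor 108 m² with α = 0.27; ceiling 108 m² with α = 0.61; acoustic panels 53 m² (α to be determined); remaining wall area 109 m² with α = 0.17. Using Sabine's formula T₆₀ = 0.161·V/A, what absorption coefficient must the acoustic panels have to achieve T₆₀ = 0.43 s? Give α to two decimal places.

From T₆₀ = 0.161·V/A, the target T₆₀ = 0.43 s needs A = 0.161·402/0.43 = 150.52 m².
Absorption from the other surfaces = 108·0.27 + 108·0.61 + 109·0.17 = 113.57 m², so the acoustic panels must supply 36.95 m² over 53 m².
α = 36.95/53 = 0.697.

0.70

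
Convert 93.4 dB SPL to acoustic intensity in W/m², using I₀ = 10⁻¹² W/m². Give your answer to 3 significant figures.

0.00219 W/m²

L = 10·log₁₀(I/I₀) ⇒ I = I₀·10^(L/10) = 10⁻¹² × 10^9.34.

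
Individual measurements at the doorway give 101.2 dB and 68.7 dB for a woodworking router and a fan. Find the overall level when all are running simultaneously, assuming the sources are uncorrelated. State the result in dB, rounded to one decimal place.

Incoherent sources combine by intensity addition: L_total = 10·log₁₀(Σ 10^(L_i/10)).
Σ 10^(L/10) = 10^(101.2/10) + 10^(68.7/10) = 1.319e+10.
L_total = 10·log₁₀(1.319e+10) = 101.20 dB.

101.2 dB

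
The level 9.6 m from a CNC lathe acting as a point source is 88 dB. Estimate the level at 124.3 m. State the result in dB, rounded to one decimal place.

For a point source, L₂ = L₁ − 20·log₁₀(r₂/r₁).
L₂ = 88 − 20·log₁₀(124.3/9.6) = 88 − 22.244 = 65.76 dB.

65.8 dB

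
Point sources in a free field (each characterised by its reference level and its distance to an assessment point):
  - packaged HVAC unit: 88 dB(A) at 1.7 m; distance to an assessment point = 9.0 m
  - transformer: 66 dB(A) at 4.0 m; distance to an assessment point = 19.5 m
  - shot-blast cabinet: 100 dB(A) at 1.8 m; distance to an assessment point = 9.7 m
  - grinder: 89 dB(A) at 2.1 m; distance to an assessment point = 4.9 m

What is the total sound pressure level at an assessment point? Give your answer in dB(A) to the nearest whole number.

87 dB(A)

Propagate each source to the receiver with L = L_ref − 20·log₁₀(r/r_ref), then add intensities.
packaged HVAC unit: 88 − 20·log₁₀(9.0/1.7) = 88 − 14.48 = 73.52 dB(A).
transformer: 66 − 20·log₁₀(19.5/4.0) = 66 − 13.76 = 52.24 dB(A).
shot-blast cabinet: 100 − 20·log₁₀(9.7/1.8) = 100 − 14.63 = 85.37 dB(A).
grinder: 89 − 20·log₁₀(4.9/2.1) = 89 − 7.36 = 81.64 dB(A).
Σ 10^(L/10) = 5.129e+08 → L_total = 10·log₁₀(5.129e+08) = 87.10 dB(A).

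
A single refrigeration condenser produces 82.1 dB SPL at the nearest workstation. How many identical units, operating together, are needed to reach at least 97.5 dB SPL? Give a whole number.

35

Need L₁ + 10·log₁₀ N ≥ 97.5, i.e. log₁₀ N ≥ 1.54.
N ≥ 10^(15.4/10) = 34.674, so N = 35.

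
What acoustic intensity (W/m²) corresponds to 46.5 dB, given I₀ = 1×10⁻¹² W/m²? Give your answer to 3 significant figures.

L = 10·log₁₀(I/I₀) ⇒ I = I₀·10^(L/10) = 10⁻¹² × 10^4.65.

4.47e-08 W/m²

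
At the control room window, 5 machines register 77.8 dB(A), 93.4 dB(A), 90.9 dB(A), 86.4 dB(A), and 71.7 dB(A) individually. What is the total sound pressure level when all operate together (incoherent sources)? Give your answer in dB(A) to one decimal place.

For uncorrelated sources the intensities add, so convert each level to linear form, sum, and take 10·log₁₀ of the total.
Σ 10^(L/10) = 10^(77.8/10) + 10^(93.4/10) + 10^(90.9/10) + 10^(86.4/10) + 10^(71.7/10) = 3.930e+09.
L_total = 10·log₁₀(3.930e+09) = 95.94 dB(A).

95.9 dB(A)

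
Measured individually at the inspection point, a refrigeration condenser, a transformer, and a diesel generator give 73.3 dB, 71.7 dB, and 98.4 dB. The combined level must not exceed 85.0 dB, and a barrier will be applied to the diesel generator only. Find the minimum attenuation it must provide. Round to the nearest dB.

Fixed contribution from the other sources: Σ 10^(L/10) = 10^(73.3/10) + 10^(71.7/10) = 3.617e+07 (75.58 dB).
To meet 85.0 dB overall, the treated diesel generator may contribute at most 10^(85.0/10) − 3.617e+07 = 2.801e+08, i.e. 84.47 dB.
Required insertion loss = 98.4 − 84.47 = 13.93 dB.

14 dB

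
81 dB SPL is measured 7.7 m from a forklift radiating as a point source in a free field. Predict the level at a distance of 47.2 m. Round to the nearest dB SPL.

Point-source attenuation: ΔL = 20·log₁₀(r₂/r₁) = 20·log₁₀(47.2/7.7) = 15.749 dB.
L₂ = 81 − 20·log₁₀(47.2/7.7) = 81 − 15.749 = 65.25 dB SPL.

65 dB SPL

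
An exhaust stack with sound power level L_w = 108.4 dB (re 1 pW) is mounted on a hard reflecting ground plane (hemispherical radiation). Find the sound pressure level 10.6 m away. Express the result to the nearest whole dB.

Free-field hemispherical radiation: L_p = L_w − 10·log₁₀(2π·r²), r = 10.6 m.
2π·r² = 706 m², 10·log₁₀ of that is 28.488 dB.
L_p = 108.4 − 28.488 = 79.91 dB.

80 dB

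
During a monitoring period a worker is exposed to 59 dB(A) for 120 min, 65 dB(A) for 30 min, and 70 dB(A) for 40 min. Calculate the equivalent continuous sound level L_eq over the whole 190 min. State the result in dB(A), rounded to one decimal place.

64.9 dB(A)

The energy average is taken in the linear domain: L_eq = 10·log₁₀[(Σ tᵢ·10^(Lᵢ/10))/T], T = 190 min.
Σ tᵢ·10^(Lᵢ/10) = 120·10^(59/10) + 30·10^(65/10) + 40·10^(70/10) = 5.902e+08.
L_eq = 10·log₁₀(5.902e+08/190) = 64.92 dB(A).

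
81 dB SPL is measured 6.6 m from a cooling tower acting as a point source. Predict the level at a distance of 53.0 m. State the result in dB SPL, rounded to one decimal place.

62.9 dB SPL

Point-source attenuation: ΔL = 20·log₁₀(r₂/r₁) = 20·log₁₀(53.0/6.6) = 18.095 dB.
L₂ = 81 − 20·log₁₀(53.0/6.6) = 81 − 18.095 = 62.91 dB SPL.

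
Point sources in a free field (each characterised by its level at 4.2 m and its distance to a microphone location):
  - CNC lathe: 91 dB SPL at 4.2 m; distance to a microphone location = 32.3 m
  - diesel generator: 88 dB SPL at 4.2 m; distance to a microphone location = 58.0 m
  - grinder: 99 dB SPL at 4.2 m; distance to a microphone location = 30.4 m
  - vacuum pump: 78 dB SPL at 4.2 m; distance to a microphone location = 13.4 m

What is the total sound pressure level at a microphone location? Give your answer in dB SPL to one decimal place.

First find each source's level at the receiver (point-source: −20·log₁₀(r/r_ref)), then combine on an intensity basis.
CNC lathe: 91 − 20·log₁₀(32.3/4.2) = 91 − 17.72 = 73.28 dB SPL.
diesel generator: 88 − 20·log₁₀(58.0/4.2) = 88 − 22.80 = 65.20 dB SPL.
grinder: 99 − 20·log₁₀(30.4/4.2) = 99 − 17.19 = 81.81 dB SPL.
vacuum pump: 78 − 20·log₁₀(13.4/4.2) = 78 − 10.08 = 67.92 dB SPL.
Σ 10^(L/10) = 1.824e+08 → L_total = 10·log₁₀(1.824e+08) = 82.61 dB SPL.

82.6 dB SPL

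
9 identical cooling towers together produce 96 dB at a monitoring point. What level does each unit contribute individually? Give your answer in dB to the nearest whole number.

86 dB

Dividing the total intensity by 9 lowers the level by 10·log₁₀ 9 = 9.542 dB: L₁ = 96 − 9.542.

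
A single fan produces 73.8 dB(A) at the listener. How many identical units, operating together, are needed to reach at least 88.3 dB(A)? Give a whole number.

The shortfall is 88.3 − 73.8 = 14.5 dB, and N units add 10·log₁₀ N, so need 10·log₁₀ N ≥ 14.5.
N ≥ 10^(14.5/10) = 28.184, so N = 29.

29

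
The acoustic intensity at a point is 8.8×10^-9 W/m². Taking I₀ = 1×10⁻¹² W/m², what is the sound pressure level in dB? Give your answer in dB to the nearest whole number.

I/I₀ = 8.8×10^-9/10⁻¹² = 8.8×10^3, and L = 10·log₁₀(I/I₀).
L = 10·(0.9445 + 3) = 39.44 dB.

39 dB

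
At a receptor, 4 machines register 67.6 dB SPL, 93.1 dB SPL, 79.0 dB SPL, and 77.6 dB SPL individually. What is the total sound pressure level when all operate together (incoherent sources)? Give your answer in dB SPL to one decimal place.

Incoherent sources combine by intensity addition: L_total = 10·log₁₀(Σ 10^(L_i/10)).
Σ 10^(L/10) = 10^(67.6/10) + 10^(93.1/10) + 10^(79.0/10) + 10^(77.6/10) = 2.184e+09.
L_total = 10·log₁₀(2.184e+09) = 93.39 dB SPL.

93.4 dB SPL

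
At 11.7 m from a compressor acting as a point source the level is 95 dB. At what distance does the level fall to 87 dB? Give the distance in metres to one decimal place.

29.4 m

For a point source L₁ − L₂ = 20·log₁₀(r₂/r₁), so r₂ = r₁·10^((L₁−L₂)/20).
r₂ = 11.7·10^((95−87)/20) = 11.7·10^(8.0/20) = 29.39 m.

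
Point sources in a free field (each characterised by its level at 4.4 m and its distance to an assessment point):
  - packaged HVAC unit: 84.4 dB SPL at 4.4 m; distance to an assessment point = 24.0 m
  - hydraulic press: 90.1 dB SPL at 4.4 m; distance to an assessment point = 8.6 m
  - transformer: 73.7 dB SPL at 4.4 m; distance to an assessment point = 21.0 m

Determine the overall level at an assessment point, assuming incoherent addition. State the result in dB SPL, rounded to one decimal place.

84.4 dB SPL

Propagate each source to the receiver with L = L_ref − 20·log₁₀(r/r_ref), then add intensities.
packaged HVAC unit: 84.4 − 20·log₁₀(24.0/4.4) = 84.4 − 14.74 = 69.66 dB SPL.
hydraulic press: 90.1 − 20·log₁₀(8.6/4.4) = 90.1 − 5.82 = 84.28 dB SPL.
transformer: 73.7 − 20·log₁₀(21.0/4.4) = 73.7 − 13.58 = 60.12 dB SPL.
Σ 10^(L/10) = 2.781e+08 → L_total = 10·log₁₀(2.781e+08) = 84.44 dB SPL.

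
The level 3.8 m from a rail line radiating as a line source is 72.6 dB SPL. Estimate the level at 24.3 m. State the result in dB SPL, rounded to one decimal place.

64.5 dB SPL

Line-source attenuation: ΔL = 10·log₁₀(r₂/r₁) = 10·log₁₀(24.3/3.8) = 8.058 dB.
L₂ = 72.6 − 10·log₁₀(24.3/3.8) = 72.6 − 8.058 = 64.54 dB SPL.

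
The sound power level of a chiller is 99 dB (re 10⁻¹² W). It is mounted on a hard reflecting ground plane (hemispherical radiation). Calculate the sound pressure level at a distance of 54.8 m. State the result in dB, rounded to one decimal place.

Free-field hemispherical radiation: L_p = L_w − 10·log₁₀(2π·r²), r = 54.8 m.
2π·r² = 1.887e+04 m², 10·log₁₀ of that is 42.757 dB.
L_p = 99 − 42.757 = 56.24 dB.

56.2 dB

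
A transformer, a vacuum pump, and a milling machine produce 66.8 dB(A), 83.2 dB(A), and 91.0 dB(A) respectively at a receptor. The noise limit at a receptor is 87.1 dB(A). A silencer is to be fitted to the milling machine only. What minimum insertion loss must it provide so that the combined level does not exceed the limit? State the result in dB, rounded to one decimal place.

6.2 dB

Everything except the milling machine sums to 10^(66.8/10) + 10^(83.2/10) = 2.137e+08 in linear terms, 83.30 dB(A).
The limit corresponds to 10^(87.1/10) = 5.129e+08; subtracting the fixed part leaves 2.991e+08 for the milling machine, i.e. 84.76 dB(A).
So the milling machine must be reduced from 91.0 to 84.76 dB(A): IL = 6.24 dB.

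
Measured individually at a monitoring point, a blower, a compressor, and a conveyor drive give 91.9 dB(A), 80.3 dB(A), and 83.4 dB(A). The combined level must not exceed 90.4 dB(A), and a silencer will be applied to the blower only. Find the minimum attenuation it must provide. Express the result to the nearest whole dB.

3 dB

Everything except the blower sums to 10^(80.3/10) + 10^(83.4/10) = 3.259e+08 in linear terms, 85.13 dB(A).
The limit corresponds to 10^(90.4/10) = 1.096e+09; subtracting the fixed part leaves 7.706e+08 for the blower, i.e. 88.87 dB(A).
So the blower must be reduced from 91.9 to 88.87 dB(A): IL = 3.03 dB.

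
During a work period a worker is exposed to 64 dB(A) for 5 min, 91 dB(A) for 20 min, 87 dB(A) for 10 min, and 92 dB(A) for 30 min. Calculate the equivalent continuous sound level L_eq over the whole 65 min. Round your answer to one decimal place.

The energy average is taken in the linear domain: L_eq = 10·log₁₀[(Σ tᵢ·10^(Lᵢ/10))/T], T = 65 min.
Σ tᵢ·10^(Lᵢ/10) = 5·10^(64/10) + 20·10^(91/10) + 10·10^(87/10) + 30·10^(92/10) = 7.775e+10.
L_eq = 10·log₁₀(7.775e+10/65) = 90.78 dB(A).

90.8 dB(A)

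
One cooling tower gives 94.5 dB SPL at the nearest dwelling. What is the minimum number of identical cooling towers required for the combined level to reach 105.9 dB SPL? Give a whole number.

Need L₁ + 10·log₁₀ N ≥ 105.9, i.e. log₁₀ N ≥ 1.14.
N ≥ 10^(11.4/10) = 13.804, so N = 14.

14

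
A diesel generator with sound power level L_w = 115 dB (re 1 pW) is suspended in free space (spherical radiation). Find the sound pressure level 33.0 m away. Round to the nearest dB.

74 dB

L_p = L_w − 10·log₁₀(4π·r²) with r = 33.0 m.
4π·r² = 1.368e+04 m², 10·log₁₀ of that is 41.362 dB.
L_p = 115 − 41.362 = 73.64 dB.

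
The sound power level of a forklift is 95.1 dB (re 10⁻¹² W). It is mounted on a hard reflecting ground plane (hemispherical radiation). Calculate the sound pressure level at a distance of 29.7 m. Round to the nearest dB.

Free-field hemispherical radiation: L_p = L_w − 10·log₁₀(2π·r²), r = 29.7 m.
2π·r² = 5542 m², 10·log₁₀ of that is 37.437 dB.
L_p = 95.1 − 37.437 = 57.66 dB.

58 dB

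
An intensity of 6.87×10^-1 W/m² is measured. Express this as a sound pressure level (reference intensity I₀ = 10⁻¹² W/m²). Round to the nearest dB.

Dividing by I₀ shifts the exponent by 12: I/I₀ = 6.87×10^11.
L = 10·(0.8370 + 11) = 118.37 dB.

118 dB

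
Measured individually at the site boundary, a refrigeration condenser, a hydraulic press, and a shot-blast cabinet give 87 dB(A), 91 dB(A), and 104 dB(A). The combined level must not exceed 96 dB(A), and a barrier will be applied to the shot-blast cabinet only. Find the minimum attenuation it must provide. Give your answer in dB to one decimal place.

Everything except the shot-blast cabinet sums to 10^(87/10) + 10^(91/10) = 1.760e+09 in linear terms, 92.46 dB(A).
To meet 96 dB(A) overall, the treated shot-blast cabinet may contribute at most 10^(96/10) − 1.760e+09 = 2.221e+09, i.e. 93.47 dB(A).
Required insertion loss = 104 − 93.47 = 10.53 dB.

10.5 dB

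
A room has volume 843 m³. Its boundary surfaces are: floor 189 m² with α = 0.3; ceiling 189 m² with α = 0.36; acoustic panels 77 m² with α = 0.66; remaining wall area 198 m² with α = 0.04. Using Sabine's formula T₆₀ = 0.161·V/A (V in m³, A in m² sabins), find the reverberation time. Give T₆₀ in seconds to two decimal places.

Summing Sᵢαᵢ: 189·0.3 + 189·0.36 + 77·0.66 + 198·0.04 = 183.48 m².
T₆₀ = 0.161 × 843 / 183.48 = 0.740 s.

0.74 s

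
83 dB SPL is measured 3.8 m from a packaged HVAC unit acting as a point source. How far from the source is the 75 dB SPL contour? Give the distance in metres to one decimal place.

9.5 m

Point-source spreading drops the level by 20·log₁₀(r₂/r₁); inverting, r₂/r₁ = 10^(ΔL/20).
r₂ = 3.8·10^((83−75)/20) = 3.8·10^(8.0/20) = 9.55 m.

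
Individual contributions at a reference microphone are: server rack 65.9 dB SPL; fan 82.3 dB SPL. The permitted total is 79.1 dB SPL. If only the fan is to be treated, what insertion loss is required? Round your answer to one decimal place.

3.4 dB

Fixed contribution from the other source: Σ 10^(L/10) = 10^(65.9/10) = 3.890e+06 (65.90 dB SPL).
The limit corresponds to 10^(79.1/10) = 8.128e+07; subtracting the fixed part leaves 7.739e+07 for the fan, i.e. 78.89 dB SPL.
So the fan must be reduced from 82.3 to 78.89 dB SPL: IL = 3.41 dB.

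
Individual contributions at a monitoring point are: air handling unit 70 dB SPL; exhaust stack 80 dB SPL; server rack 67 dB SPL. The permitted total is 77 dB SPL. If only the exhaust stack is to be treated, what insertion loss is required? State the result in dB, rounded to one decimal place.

Everything except the exhaust stack sums to 10^(70/10) + 10^(67/10) = 1.501e+07 in linear terms, 71.76 dB SPL.
The limit corresponds to 10^(77/10) = 5.012e+07; subtracting the fixed part leaves 3.511e+07 for the exhaust stack, i.e. 75.45 dB SPL.
So the exhaust stack must be reduced from 80 to 75.45 dB SPL: IL = 4.55 dB.

4.5 dB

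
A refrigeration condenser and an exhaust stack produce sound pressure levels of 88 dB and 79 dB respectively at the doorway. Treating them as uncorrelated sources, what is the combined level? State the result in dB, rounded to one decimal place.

88.5 dB

For uncorrelated sources the intensities add, so convert each level to linear form, sum, and take 10·log₁₀ of the total.
Σ 10^(L/10) = 10^(88/10) + 10^(79/10) = 7.104e+08.
L_total = 10·log₁₀(7.104e+08) = 88.51 dB.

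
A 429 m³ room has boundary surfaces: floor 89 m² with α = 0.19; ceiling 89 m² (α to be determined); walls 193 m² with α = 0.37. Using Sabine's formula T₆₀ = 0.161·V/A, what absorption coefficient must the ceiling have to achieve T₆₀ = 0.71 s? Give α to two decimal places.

From T₆₀ = 0.161·V/A, the target T₆₀ = 0.71 s needs A = 0.161·429/0.71 = 97.28 m².
Absorption from the other surfaces = 89·0.19 + 193·0.37 = 88.32 m², so the ceiling must supply 8.96 m² over 89 m².
α = 8.96/89 = 0.101.

0.10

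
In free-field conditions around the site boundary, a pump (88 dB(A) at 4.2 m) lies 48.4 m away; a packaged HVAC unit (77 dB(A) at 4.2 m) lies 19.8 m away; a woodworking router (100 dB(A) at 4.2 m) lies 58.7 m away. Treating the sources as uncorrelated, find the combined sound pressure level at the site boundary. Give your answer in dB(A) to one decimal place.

Propagate each source to the receiver with L = L_ref − 20·log₁₀(r/r_ref), then add intensities.
pump: 88 − 20·log₁₀(48.4/4.2) = 88 − 21.23 = 66.77 dB(A).
packaged HVAC unit: 77 − 20·log₁₀(19.8/4.2) = 77 − 13.47 = 63.53 dB(A).
woodworking router: 100 − 20·log₁₀(58.7/4.2) = 100 − 22.91 = 77.09 dB(A).
Σ 10^(L/10) = 5.820e+07 → L_total = 10·log₁₀(5.820e+07) = 77.65 dB(A).

77.6 dB(A)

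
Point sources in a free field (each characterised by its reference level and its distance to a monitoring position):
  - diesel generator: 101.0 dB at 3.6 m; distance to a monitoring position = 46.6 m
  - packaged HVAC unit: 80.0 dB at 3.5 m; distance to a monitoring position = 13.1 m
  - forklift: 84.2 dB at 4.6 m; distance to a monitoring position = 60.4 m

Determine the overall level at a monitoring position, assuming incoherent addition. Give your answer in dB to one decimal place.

79.2 dB

First find each source's level at the receiver (point-source: −20·log₁₀(r/r_ref)), then combine on an intensity basis.
diesel generator: 101.0 − 20·log₁₀(46.6/3.6) = 101.0 − 22.24 = 78.76 dB.
packaged HVAC unit: 80.0 − 20·log₁₀(13.1/3.5) = 80.0 − 11.46 = 68.54 dB.
forklift: 84.2 − 20·log₁₀(60.4/4.6) = 84.2 − 22.37 = 61.83 dB.
Σ 10^(L/10) = 8.380e+07 → L_total = 10·log₁₀(8.380e+07) = 79.23 dB.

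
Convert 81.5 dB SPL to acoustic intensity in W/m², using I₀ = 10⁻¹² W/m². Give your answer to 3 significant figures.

0.000141 W/m²

L = 10·log₁₀(I/I₀) ⇒ I = I₀·10^(L/10) = 10⁻¹² × 10^8.15.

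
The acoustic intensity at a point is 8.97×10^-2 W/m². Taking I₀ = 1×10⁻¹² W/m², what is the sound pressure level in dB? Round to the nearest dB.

Dividing by I₀ shifts the exponent by 12: I/I₀ = 8.97×10^10.
L = 10·(0.9528 + 10) = 109.53 dB.

110 dB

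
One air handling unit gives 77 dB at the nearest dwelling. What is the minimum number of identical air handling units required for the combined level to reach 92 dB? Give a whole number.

32

Need L₁ + 10·log₁₀ N ≥ 92, i.e. log₁₀ N ≥ 1.50.
N ≥ 10^(15.0/10) = 31.623, so N = 32.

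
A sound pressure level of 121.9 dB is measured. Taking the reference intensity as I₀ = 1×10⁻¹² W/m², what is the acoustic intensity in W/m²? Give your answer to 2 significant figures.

1.5 W/m²

L = 10·log₁₀(I/I₀) ⇒ I = I₀·10^(L/10) = 10⁻¹² × 10^12.19.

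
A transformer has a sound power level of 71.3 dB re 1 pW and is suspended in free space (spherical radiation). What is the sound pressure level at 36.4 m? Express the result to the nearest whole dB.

The power spreads over a sphere of area 4π·r², so L_p = L_w − 10·log₁₀(4π·r²).
4π·r² = 1.665e+04 m², 10·log₁₀ of that is 42.214 dB.
L_p = 71.3 − 42.214 = 29.09 dB.

29 dB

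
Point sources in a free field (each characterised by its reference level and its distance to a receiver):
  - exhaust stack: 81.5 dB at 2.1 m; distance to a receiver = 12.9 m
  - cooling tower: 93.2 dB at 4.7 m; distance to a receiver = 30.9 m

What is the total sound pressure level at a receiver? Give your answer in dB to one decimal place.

Apply inverse-square spreading to bring every level to the receiver, then sum 10^(L/10).
exhaust stack: 81.5 − 20·log₁₀(12.9/2.1) = 81.5 − 15.77 = 65.73 dB.
cooling tower: 93.2 − 20·log₁₀(30.9/4.7) = 93.2 − 16.36 = 76.84 dB.
Σ 10^(L/10) = 5.208e+07 → L_total = 10·log₁₀(5.208e+07) = 77.17 dB.

77.2 dB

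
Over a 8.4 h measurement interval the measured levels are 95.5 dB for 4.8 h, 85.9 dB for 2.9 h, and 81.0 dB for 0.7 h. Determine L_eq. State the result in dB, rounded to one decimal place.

93.4 dB

L_eq = 10·log₁₀[(1/T)·Σ tᵢ·10^(Lᵢ/10)] with T = 8.4 h.
Σ tᵢ·10^(Lᵢ/10) = 4.8·10^(95.5/10) + 2.9·10^(85.9/10) + 0.7·10^(81.0/10) = 1.825e+10.
L_eq = 10·log₁₀(1.825e+10/8.4) = 93.37 dB.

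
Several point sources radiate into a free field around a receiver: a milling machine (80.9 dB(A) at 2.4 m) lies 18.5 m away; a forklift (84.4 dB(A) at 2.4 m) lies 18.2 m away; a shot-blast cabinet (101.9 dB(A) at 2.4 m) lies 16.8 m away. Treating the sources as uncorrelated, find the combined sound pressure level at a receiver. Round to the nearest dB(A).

Propagate each source to the receiver with L = L_ref − 20·log₁₀(r/r_ref), then add intensities.
milling machine: 80.9 − 20·log₁₀(18.5/2.4) = 80.9 − 17.74 = 63.16 dB(A).
forklift: 84.4 − 20·log₁₀(18.2/2.4) = 84.4 − 17.60 = 66.80 dB(A).
shot-blast cabinet: 101.9 − 20·log₁₀(16.8/2.4) = 101.9 − 16.90 = 85.00 dB(A).
Σ 10^(L/10) = 3.229e+08 → L_total = 10·log₁₀(3.229e+08) = 85.09 dB(A).

85 dB(A)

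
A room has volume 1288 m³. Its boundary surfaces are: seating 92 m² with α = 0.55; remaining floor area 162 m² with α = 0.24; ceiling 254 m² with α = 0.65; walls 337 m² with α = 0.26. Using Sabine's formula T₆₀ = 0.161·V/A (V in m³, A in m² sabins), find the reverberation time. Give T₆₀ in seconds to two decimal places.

Total absorption A = 92·0.55 + 162·0.24 + 254·0.65 + 337·0.26 = 342.20 m² sabins.
T₆₀ = 0.161·V/A = 0.161·1288/342.20 = 0.606 s.

0.61 s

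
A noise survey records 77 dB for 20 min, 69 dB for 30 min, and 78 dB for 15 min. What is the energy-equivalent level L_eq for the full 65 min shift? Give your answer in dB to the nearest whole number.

The energy average is taken in the linear domain: L_eq = 10·log₁₀[(Σ tᵢ·10^(Lᵢ/10))/T], T = 65 min.
Σ tᵢ·10^(Lᵢ/10) = 20·10^(77/10) + 30·10^(69/10) + 15·10^(78/10) = 2.187e+09.
L_eq = 10·log₁₀(2.187e+09/65) = 75.27 dB.

75 dB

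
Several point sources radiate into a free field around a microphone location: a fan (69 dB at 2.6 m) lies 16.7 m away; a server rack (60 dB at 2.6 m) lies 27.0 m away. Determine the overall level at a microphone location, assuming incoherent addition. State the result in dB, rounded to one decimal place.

53.0 dB

First find each source's level at the receiver (point-source: −20·log₁₀(r/r_ref)), then combine on an intensity basis.
fan: 69 − 20·log₁₀(16.7/2.6) = 69 − 16.15 = 52.85 dB.
server rack: 60 − 20·log₁₀(27.0/2.6) = 60 − 20.33 = 39.67 dB.
Σ 10^(L/10) = 2.018e+05 → L_total = 10·log₁₀(2.018e+05) = 53.05 dB.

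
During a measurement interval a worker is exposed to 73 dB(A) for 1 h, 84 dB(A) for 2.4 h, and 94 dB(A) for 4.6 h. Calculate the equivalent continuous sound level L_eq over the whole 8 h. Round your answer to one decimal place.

91.8 dB(A)

The energy average is taken in the linear domain: L_eq = 10·log₁₀[(Σ tᵢ·10^(Lᵢ/10))/T], T = 8 h.
Σ tᵢ·10^(Lᵢ/10) = 1·10^(73/10) + 2.4·10^(84/10) + 4.6·10^(94/10) = 1.218e+10.
L_eq = 10·log₁₀(1.218e+10/8) = 91.82 dB(A).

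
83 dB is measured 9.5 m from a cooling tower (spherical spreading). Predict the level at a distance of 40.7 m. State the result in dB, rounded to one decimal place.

Point-source attenuation: ΔL = 20·log₁₀(r₂/r₁) = 20·log₁₀(40.7/9.5) = 12.637 dB.
L₂ = 83 − 20·log₁₀(40.7/9.5) = 83 − 12.637 = 70.36 dB.

70.4 dB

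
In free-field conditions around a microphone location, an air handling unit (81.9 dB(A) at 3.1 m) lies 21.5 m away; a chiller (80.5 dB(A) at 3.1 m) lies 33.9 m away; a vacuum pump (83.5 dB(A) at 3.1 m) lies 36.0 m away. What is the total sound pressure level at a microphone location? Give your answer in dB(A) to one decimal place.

First find each source's level at the receiver (point-source: −20·log₁₀(r/r_ref)), then combine on an intensity basis.
air handling unit: 81.9 − 20·log₁₀(21.5/3.1) = 81.9 − 16.82 = 65.08 dB(A).
chiller: 80.5 − 20·log₁₀(33.9/3.1) = 80.5 − 20.78 = 59.72 dB(A).
vacuum pump: 83.5 − 20·log₁₀(36.0/3.1) = 83.5 − 21.30 = 62.20 dB(A).
Σ 10^(L/10) = 5.818e+06 → L_total = 10·log₁₀(5.818e+06) = 67.65 dB(A).

67.6 dB(A)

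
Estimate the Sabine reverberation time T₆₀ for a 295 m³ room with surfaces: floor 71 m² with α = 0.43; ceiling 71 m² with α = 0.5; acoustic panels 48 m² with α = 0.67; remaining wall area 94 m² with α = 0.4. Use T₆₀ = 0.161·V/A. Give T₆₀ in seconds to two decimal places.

0.35 s

Total absorption A = 71·0.43 + 71·0.5 + 48·0.67 + 94·0.4 = 135.79 m² sabins.
T₆₀ = 0.161 × 295 / 135.79 = 0.350 s.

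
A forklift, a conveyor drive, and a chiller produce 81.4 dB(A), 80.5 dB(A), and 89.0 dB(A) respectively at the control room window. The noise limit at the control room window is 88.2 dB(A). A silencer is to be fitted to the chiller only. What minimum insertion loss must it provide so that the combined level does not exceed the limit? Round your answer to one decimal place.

Fixed contribution from the other sources: Σ 10^(L/10) = 10^(81.4/10) + 10^(80.5/10) = 2.502e+08 (83.98 dB(A)).
The limit corresponds to 10^(88.2/10) = 6.607e+08; subtracting the fixed part leaves 4.105e+08 for the chiller, i.e. 86.13 dB(A).
So the chiller must be reduced from 89.0 to 86.13 dB(A): IL = 2.87 dB.

2.9 dB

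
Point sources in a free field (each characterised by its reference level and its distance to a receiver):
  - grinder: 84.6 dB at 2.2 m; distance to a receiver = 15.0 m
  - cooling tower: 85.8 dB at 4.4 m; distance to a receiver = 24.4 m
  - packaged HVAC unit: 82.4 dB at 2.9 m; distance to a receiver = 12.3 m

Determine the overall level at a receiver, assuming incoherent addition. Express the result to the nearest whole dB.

75 dB

Propagate each source to the receiver with L = L_ref − 20·log₁₀(r/r_ref), then add intensities.
grinder: 84.6 − 20·log₁₀(15.0/2.2) = 84.6 − 16.67 = 67.93 dB.
cooling tower: 85.8 − 20·log₁₀(24.4/4.4) = 85.8 − 14.88 = 70.92 dB.
packaged HVAC unit: 82.4 − 20·log₁₀(12.3/2.9) = 82.4 − 12.55 = 69.85 dB.
Σ 10^(L/10) = 2.823e+07 → L_total = 10·log₁₀(2.823e+07) = 74.51 dB.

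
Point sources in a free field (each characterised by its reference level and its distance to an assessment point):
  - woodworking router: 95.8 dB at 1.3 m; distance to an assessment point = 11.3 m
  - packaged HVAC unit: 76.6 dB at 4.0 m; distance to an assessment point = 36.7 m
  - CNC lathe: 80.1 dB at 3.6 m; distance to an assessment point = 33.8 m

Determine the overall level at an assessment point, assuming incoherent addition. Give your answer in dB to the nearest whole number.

First find each source's level at the receiver (point-source: −20·log₁₀(r/r_ref)), then combine on an intensity basis.
woodworking router: 95.8 − 20·log₁₀(11.3/1.3) = 95.8 − 18.78 = 77.02 dB.
packaged HVAC unit: 76.6 − 20·log₁₀(36.7/4.0) = 76.6 − 19.25 = 57.35 dB.
CNC lathe: 80.1 − 20·log₁₀(33.8/3.6) = 80.1 − 19.45 = 60.65 dB.
Σ 10^(L/10) = 5.202e+07 → L_total = 10·log₁₀(5.202e+07) = 77.16 dB.

77 dB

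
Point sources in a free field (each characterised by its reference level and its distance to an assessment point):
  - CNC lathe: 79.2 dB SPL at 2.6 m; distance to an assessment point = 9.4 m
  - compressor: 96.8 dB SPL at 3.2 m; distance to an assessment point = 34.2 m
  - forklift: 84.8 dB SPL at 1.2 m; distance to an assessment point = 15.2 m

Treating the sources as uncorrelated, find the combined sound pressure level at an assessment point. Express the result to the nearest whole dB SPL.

77 dB SPL

First find each source's level at the receiver (point-source: −20·log₁₀(r/r_ref)), then combine on an intensity basis.
CNC lathe: 79.2 − 20·log₁₀(9.4/2.6) = 79.2 − 11.16 = 68.04 dB SPL.
compressor: 96.8 − 20·log₁₀(34.2/3.2) = 96.8 − 20.58 = 76.22 dB SPL.
forklift: 84.8 − 20·log₁₀(15.2/1.2) = 84.8 − 22.05 = 62.75 dB SPL.
Σ 10^(L/10) = 5.015e+07 → L_total = 10·log₁₀(5.015e+07) = 77.00 dB SPL.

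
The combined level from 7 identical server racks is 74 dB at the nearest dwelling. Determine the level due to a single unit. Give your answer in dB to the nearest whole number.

For N identical incoherent sources L_total = L₁ + 10·log₁₀ N, so L₁ = 74 − 10·log₁₀(7) = 74 − 8.451.

66 dB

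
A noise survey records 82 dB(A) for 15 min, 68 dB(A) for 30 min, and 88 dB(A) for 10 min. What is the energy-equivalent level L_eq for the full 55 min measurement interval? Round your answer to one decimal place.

The energy average is taken in the linear domain: L_eq = 10·log₁₀[(Σ tᵢ·10^(Lᵢ/10))/T], T = 55 min.
Σ tᵢ·10^(Lᵢ/10) = 15·10^(82/10) + 30·10^(68/10) + 10·10^(88/10) = 8.876e+09.
L_eq = 10·log₁₀(8.876e+09/55) = 82.08 dB(A).

82.1 dB(A)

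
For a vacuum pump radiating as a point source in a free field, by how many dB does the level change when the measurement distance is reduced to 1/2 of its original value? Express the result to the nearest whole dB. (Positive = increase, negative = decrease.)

+6 dB

Point-source spreading: ΔL = −20·log₁₀(r₂/r₁).
ΔL = −20·log₁₀(0.5) = +6.02 dB.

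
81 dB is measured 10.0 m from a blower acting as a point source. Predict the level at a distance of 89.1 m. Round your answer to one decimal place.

62.0 dB

Spherical spreading from a point source gives a 20·log₁₀(r₂/r₁) drop.
L₂ = 81 − 20·log₁₀(89.1/10.0) = 81 − 18.998 = 62.00 dB.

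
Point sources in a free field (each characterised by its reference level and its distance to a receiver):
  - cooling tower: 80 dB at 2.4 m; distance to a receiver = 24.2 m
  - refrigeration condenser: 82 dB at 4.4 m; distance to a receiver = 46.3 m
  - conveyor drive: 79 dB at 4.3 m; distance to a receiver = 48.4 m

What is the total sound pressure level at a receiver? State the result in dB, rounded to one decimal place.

64.8 dB

Propagate each source to the receiver with L = L_ref − 20·log₁₀(r/r_ref), then add intensities.
cooling tower: 80 − 20·log₁₀(24.2/2.4) = 80 − 20.07 = 59.93 dB.
refrigeration condenser: 82 − 20·log₁₀(46.3/4.4) = 82 − 20.44 = 61.56 dB.
conveyor drive: 79 − 20·log₁₀(48.4/4.3) = 79 − 21.03 = 57.97 dB.
Σ 10^(L/10) = 3.042e+06 → L_total = 10·log₁₀(3.042e+06) = 64.83 dB.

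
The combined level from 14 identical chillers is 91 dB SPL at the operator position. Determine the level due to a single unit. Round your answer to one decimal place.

79.5 dB SPL

14 equal contributions raise the level by 10·log₁₀ 14 = 11.461 dB, so each unit alone gives 91 − 11.461.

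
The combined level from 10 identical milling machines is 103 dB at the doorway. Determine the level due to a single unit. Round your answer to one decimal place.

For N identical incoherent sources L_total = L₁ + 10·log₁₀ N, so L₁ = 103 − 10·log₁₀(10) = 103 − 10.000.

93.0 dB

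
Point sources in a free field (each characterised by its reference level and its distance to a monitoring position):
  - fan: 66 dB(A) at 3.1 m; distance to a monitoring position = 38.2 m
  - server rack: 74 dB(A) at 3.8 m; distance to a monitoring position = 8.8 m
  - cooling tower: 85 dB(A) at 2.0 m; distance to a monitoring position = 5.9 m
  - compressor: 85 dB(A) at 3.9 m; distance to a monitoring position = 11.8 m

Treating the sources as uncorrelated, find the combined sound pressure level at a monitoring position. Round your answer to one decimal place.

Apply inverse-square spreading to bring every level to the receiver, then sum 10^(L/10).
fan: 66 − 20·log₁₀(38.2/3.1) = 66 − 21.81 = 44.19 dB(A).
server rack: 74 − 20·log₁₀(8.8/3.8) = 74 − 7.29 = 66.71 dB(A).
cooling tower: 85 − 20·log₁₀(5.9/2.0) = 85 − 9.40 = 75.60 dB(A).
compressor: 85 − 20·log₁₀(11.8/3.9) = 85 − 9.62 = 75.38 dB(A).
Σ 10^(L/10) = 7.559e+07 → L_total = 10·log₁₀(7.559e+07) = 78.78 dB(A).

78.8 dB(A)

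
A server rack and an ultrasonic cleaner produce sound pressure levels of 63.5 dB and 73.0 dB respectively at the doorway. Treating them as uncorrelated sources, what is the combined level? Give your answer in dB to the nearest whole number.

Incoherent sources combine by intensity addition: L_total = 10·log₁₀(Σ 10^(L_i/10)).
Σ 10^(L/10) = 10^(63.5/10) + 10^(73.0/10) = 2.219e+07.
L_total = 10·log₁₀(2.219e+07) = 73.46 dB.

73 dB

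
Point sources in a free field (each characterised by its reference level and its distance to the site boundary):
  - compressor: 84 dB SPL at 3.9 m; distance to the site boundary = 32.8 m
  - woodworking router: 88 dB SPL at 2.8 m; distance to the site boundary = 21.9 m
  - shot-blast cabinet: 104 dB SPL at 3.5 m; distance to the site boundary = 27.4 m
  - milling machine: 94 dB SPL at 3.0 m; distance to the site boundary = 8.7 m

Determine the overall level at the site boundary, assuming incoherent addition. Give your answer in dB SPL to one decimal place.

Apply inverse-square spreading to bring every level to the receiver, then sum 10^(L/10).
compressor: 84 − 20·log₁₀(32.8/3.9) = 84 − 18.50 = 65.50 dB SPL.
woodworking router: 88 − 20·log₁₀(21.9/2.8) = 88 − 17.87 = 70.13 dB SPL.
shot-blast cabinet: 104 − 20·log₁₀(27.4/3.5) = 104 − 17.87 = 86.13 dB SPL.
milling machine: 94 − 20·log₁₀(8.7/3.0) = 94 − 9.25 = 84.75 dB SPL.
Σ 10^(L/10) = 7.224e+08 → L_total = 10·log₁₀(7.224e+08) = 88.59 dB SPL.

88.6 dB SPL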